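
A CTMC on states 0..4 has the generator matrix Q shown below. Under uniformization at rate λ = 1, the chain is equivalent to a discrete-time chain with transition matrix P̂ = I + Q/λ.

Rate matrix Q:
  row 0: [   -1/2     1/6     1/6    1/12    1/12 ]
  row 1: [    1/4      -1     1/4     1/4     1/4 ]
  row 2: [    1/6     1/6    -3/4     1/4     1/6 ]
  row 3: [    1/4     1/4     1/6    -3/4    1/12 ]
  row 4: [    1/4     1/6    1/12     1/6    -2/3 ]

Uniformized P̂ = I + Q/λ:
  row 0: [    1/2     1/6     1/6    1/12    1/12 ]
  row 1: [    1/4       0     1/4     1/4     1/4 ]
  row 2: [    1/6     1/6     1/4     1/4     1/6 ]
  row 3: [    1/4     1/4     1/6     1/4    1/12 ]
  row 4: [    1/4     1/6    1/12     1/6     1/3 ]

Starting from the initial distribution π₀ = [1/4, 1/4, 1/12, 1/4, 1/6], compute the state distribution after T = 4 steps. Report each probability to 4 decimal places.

π = [0.3131, 0.1561, 0.1809, 0.1840, 0.1659]

t=0: π = [0.2500, 0.2500, 0.0833, 0.2500, 0.1667]
t=1: π = [0.3056, 0.1458, 0.1806, 0.1944, 0.1736]
t=2: π = [0.3113, 0.1586, 0.1794, 0.1846, 0.1661]
t=3: π = [0.3129, 0.1556, 0.1810, 0.1843, 0.1662]
t=4: π = [0.3131, 0.1561, 0.1809, 0.1840, 0.1659]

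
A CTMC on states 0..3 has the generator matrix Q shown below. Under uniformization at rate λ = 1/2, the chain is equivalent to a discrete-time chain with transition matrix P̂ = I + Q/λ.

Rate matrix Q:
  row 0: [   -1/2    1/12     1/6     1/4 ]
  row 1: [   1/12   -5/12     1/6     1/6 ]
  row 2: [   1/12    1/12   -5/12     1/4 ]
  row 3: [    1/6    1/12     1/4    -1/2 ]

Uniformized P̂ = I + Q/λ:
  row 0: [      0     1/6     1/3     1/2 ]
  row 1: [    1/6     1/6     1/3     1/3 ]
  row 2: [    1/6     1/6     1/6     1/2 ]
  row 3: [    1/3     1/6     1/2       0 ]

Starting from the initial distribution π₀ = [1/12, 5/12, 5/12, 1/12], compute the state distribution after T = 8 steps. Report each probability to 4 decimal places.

π = [0.1881, 0.1667, 0.3310, 0.3142]

t=0: π = [0.0833, 0.4167, 0.4167, 0.0833]
t=1: π = [0.1667, 0.1667, 0.2778, 0.3889]
t=2: π = [0.2037, 0.1667, 0.3519, 0.2778]
t=3: π = [0.1790, 0.1667, 0.3210, 0.3333]
t=4: π = [0.1924, 0.1667, 0.3354, 0.3056]
t=5: π = [0.1855, 0.1667, 0.3284, 0.3194]
t=6: π = [0.1890, 0.1667, 0.3318, 0.3125]
t=7: π = [0.1873, 0.1667, 0.3301, 0.3160]
t=8: π = [0.1881, 0.1667, 0.3310, 0.3142]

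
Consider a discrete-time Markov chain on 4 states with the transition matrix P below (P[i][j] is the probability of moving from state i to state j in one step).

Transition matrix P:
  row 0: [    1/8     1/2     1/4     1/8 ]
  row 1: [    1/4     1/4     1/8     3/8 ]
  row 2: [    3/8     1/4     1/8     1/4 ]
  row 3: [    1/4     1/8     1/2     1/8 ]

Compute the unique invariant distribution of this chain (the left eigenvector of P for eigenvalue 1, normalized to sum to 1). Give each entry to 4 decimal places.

π = [0.2490, 0.2840, 0.2409, 0.2261]

Balance equations π_j = Σ_i π_i·P[i][j]:
  π_0 = 1/8·π_0 + 1/4·π_1 + 3/8·π_2 + 1/4·π_3
  π_1 = 1/2·π_0 + 1/4·π_1 + 1/4·π_2 + 1/8·π_3
  π_2 = 1/4·π_0 + 1/8·π_1 + 1/8·π_2 + 1/2·π_3
  normalize: π_0 + π_1 + π_2 + π_3 = 1
Solving the linear system gives exactly π = [185/743, 211/743, 179/743, 168/743].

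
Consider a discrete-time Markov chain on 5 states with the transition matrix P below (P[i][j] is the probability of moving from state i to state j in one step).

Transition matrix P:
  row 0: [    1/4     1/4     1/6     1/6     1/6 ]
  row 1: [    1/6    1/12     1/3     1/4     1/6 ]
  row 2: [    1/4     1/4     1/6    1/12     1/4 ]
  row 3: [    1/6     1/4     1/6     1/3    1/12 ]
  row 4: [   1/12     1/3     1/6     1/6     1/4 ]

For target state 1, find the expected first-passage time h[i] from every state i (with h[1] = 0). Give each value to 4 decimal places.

h = [3.7732, 0.0000, 3.7418, 3.8075, 3.4302]

First-step conditioning: h[1] = 0; for i ≠ 1, h[i] = 1 + Σ_k P[i][k]·h[k].
  h[0] = 1 + 1/4·h[0] + 1/6·h[2] + 1/6·h[3] + 1/6·h[4]
  h[2] = 1 + 1/4·h[0] + 1/6·h[2] + 1/12·h[3] + 1/4·h[4]
  h[3] = 1 + 1/6·h[0] + 1/6·h[2] + 1/3·h[3] + 1/12·h[4]
  h[4] = 1 + 1/12·h[0] + 1/6·h[2] + 1/6·h[3] + 1/4·h[4]
Solving the 4×4 linear system over states ≠ 1 gives exactly h = [7920/2099, 0, 7854/2099, 7992/2099, 7200/2099] (h[1] = 0 is the target).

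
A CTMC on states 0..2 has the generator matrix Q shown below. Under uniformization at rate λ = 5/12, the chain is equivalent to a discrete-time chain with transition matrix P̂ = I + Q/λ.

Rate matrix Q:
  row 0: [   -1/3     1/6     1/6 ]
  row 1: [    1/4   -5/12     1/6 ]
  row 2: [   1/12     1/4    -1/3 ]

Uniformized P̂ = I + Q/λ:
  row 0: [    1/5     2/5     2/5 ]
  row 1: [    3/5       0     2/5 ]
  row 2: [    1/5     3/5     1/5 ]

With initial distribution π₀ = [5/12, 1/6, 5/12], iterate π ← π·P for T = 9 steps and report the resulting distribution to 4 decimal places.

t=0: π = [0.4167, 0.1667, 0.4167]
t=1: π = [0.2667, 0.4167, 0.3167]
t=2: π = [0.3667, 0.2967, 0.3367]
t=3: π = [0.3187, 0.3487, 0.3327]
t=4: π = [0.3395, 0.3271, 0.3335]
t=5: π = [0.3308, 0.3359, 0.3333]
t=6: π = [0.3343, 0.3323, 0.3333]
t=7: π = [0.3329, 0.3337, 0.3333]
t=8: π = [0.3335, 0.3332, 0.3333]
t=9: π = [0.3333, 0.3334, 0.3333]

π = [0.3333, 0.3334, 0.3333]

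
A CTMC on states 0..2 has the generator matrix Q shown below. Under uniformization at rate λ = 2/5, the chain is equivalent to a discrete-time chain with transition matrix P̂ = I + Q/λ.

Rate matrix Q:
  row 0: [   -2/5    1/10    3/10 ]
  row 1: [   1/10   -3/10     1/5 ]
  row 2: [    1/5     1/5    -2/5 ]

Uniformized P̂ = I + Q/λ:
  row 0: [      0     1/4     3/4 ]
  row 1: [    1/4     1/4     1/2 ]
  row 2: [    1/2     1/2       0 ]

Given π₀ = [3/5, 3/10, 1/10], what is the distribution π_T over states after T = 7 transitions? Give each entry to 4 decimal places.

t=0: π = [0.6000, 0.3000, 0.1000]
t=1: π = [0.1250, 0.2750, 0.6000]
t=2: π = [0.3688, 0.4000, 0.2313]
t=3: π = [0.2156, 0.3078, 0.4766]
t=4: π = [0.3152, 0.3691, 0.3156]
t=5: π = [0.2501, 0.3289, 0.4210]
t=6: π = [0.2927, 0.3552, 0.3520]
t=7: π = [0.2648, 0.3380, 0.3972]

π = [0.2648, 0.3380, 0.3972]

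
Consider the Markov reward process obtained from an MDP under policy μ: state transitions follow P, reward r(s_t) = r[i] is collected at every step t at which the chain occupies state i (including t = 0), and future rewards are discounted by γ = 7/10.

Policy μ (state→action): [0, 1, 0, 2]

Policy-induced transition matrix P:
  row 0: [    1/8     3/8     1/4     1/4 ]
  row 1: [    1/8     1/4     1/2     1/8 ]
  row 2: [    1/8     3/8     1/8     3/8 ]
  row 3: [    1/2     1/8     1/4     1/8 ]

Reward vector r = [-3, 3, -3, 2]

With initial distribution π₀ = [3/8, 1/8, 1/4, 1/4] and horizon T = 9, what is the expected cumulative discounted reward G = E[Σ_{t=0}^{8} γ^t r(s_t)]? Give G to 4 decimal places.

G = -1.3341

t=0: π = [0.3750, 0.1250, 0.2500, 0.2500], E[r] = -1.0000, γ^t·E[r] = -1.000000, running G = -1.000000
t=1: π = [0.2188, 0.2969, 0.2500, 0.2344], E[r] = -0.0469, γ^t·E[r] = -0.032813, running G = -1.032813
t=2: π = [0.2129, 0.2793, 0.2930, 0.2148], E[r] = -0.2500, γ^t·E[r] = -0.122500, running G = -1.155313
t=3: π = [0.2056, 0.2864, 0.2832, 0.2249], E[r] = -0.1575, γ^t·E[r] = -0.054012, running G = -1.209325
t=4: π = [0.2093, 0.2830, 0.2862, 0.2215], E[r] = -0.1946, γ^t·E[r] = -0.046719, running G = -1.256044
t=5: π = [0.2081, 0.2843, 0.2850, 0.2227], E[r] = -0.1809, γ^t·E[r] = -0.030407, running G = -1.286451
t=6: π = [0.2085, 0.2838, 0.2854, 0.2223], E[r] = -0.1860, γ^t·E[r] = -0.021883, running G = -1.308334
t=7: π = [0.2083, 0.2840, 0.2853, 0.2224], E[r] = -0.1841, γ^t·E[r] = -0.015161, running G = -1.323495
t=8: π = [0.2084, 0.2839, 0.2853, 0.2224], E[r] = -0.1848, γ^t·E[r] = -0.010654, running G = -1.334149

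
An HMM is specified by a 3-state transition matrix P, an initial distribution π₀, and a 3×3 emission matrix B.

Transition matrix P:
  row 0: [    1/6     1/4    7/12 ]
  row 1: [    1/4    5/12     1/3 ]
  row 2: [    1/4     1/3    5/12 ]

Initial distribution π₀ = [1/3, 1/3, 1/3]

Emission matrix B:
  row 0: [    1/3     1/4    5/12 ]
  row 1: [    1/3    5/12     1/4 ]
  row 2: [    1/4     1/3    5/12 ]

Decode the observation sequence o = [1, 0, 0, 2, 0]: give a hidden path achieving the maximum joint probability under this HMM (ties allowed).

t=0: δ = [8.333e-02, 1.389e-01, 1.111e-01]  (obs o_0=1)
t=1: δ = [1.157e-02, 1.929e-02, 1.215e-02]  ψ = [1, 1, 0]  (obs o_1=0)
t=2: δ = [1.608e-03, 2.679e-03, 1.688e-03]  ψ = [1, 1, 0]  (obs o_2=0)
t=3: δ = [2.791e-04, 2.791e-04, 3.907e-04]  ψ = [1, 1, 0]  (obs o_3=2)
t=4: δ = [3.256e-05, 4.341e-05, 4.070e-05]  ψ = [2, 2, 0]  (obs o_4=0)
backtrack: best end state = 1; path = [1, 1, 0, 2, 1]

path = [1, 1, 0, 2, 1]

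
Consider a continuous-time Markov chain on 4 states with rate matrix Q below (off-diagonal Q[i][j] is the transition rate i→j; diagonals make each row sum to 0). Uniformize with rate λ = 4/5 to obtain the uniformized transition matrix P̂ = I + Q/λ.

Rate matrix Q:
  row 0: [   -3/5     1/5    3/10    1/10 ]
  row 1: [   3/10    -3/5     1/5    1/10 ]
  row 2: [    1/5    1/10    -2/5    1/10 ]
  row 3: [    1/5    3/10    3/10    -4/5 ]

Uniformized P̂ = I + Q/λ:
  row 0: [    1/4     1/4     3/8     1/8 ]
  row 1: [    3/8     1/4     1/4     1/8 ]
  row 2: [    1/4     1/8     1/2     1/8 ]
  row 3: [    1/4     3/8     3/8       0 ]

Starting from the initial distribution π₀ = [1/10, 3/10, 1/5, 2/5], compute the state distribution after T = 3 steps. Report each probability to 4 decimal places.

t=0: π = [0.1000, 0.3000, 0.2000, 0.4000]
t=1: π = [0.2875, 0.2750, 0.3625, 0.0750]
t=2: π = [0.2844, 0.2141, 0.3859, 0.1156]
t=3: π = [0.2768, 0.2162, 0.3965, 0.1105]

π = [0.2768, 0.2162, 0.3965, 0.1105]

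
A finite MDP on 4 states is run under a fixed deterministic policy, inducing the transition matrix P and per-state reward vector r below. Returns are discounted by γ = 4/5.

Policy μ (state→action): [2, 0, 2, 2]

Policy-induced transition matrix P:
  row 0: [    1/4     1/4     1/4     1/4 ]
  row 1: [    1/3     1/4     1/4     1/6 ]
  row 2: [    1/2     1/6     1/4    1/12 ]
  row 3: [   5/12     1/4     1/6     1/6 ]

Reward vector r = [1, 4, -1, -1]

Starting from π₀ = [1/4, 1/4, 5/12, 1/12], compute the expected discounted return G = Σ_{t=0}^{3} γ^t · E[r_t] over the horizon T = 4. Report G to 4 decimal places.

G = 2.4261

t=0: π = [0.2500, 0.2500, 0.4167, 0.0833], E[r] = 0.7500, γ^t·E[r] = 0.750000, running G = 0.750000
t=1: π = [0.3889, 0.2153, 0.2431, 0.1528], E[r] = 0.8542, γ^t·E[r] = 0.683333, running G = 1.433333
t=2: π = [0.3542, 0.2297, 0.2373, 0.1788], E[r] = 0.8571, γ^t·E[r] = 0.548519, running G = 1.981852
t=3: π = [0.3583, 0.2302, 0.2351, 0.1764], E[r] = 0.8677, γ^t·E[r] = 0.444247, running G = 2.426099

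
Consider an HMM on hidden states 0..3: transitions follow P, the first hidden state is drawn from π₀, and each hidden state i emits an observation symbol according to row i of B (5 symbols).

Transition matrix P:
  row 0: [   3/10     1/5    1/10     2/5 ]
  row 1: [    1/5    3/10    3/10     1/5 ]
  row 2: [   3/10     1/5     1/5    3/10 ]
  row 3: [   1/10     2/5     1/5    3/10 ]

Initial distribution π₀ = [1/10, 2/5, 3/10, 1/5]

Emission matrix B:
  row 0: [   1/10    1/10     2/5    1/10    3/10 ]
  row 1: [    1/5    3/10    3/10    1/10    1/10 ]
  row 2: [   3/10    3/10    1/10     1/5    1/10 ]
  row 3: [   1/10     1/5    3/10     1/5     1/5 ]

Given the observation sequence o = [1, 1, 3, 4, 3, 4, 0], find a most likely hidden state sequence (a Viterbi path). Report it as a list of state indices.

path = [1, 1, 2, 0, 3, 3, 1]

t=0: δ = [1.000e-02, 1.200e-01, 9.000e-02, 4.000e-02]  (obs o_0=1)
t=1: δ = [2.700e-03, 1.080e-02, 1.080e-02, 5.400e-03]  ψ = [2, 1, 1, 2]  (obs o_1=1)
t=2: δ = [3.240e-04, 3.240e-04, 6.480e-04, 6.480e-04]  ψ = [2, 1, 1, 2]  (obs o_2=3)
t=3: δ = [5.832e-05, 2.592e-05, 1.296e-05, 3.888e-05]  ψ = [2, 3, 2, 2]  (obs o_3=4)
t=4: δ = [1.750e-06, 1.555e-06, 1.555e-06, 4.666e-06]  ψ = [0, 3, 1, 0]  (obs o_4=3)
t=5: δ = [1.575e-07, 1.866e-07, 9.331e-08, 2.799e-07]  ψ = [0, 3, 3, 3]  (obs o_5=4)
t=6: δ = [4.724e-09, 2.239e-08, 1.680e-08, 8.398e-09]  ψ = [0, 3, 1, 3]  (obs o_6=0)
backtrack: best end state = 1; path = [1, 1, 2, 0, 3, 3, 1]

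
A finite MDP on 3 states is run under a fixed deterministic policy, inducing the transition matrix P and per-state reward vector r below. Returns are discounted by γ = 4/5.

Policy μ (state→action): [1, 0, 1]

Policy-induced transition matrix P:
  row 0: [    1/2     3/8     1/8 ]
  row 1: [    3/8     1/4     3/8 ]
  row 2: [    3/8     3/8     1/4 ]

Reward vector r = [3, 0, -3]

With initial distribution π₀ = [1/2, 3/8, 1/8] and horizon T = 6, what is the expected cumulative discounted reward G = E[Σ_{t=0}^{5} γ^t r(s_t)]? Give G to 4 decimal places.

t=0: π = [0.5000, 0.3750, 0.1250], E[r] = 1.1250, γ^t·E[r] = 1.125000, running G = 1.125000
t=1: π = [0.4375, 0.3281, 0.2344], E[r] = 0.6094, γ^t·E[r] = 0.487500, running G = 1.612500
t=2: π = [0.4297, 0.3340, 0.2363], E[r] = 0.5801, γ^t·E[r] = 0.371250, running G = 1.983750
t=3: π = [0.4287, 0.3333, 0.2380], E[r] = 0.5720, γ^t·E[r] = 0.292875, running G = 2.276625
t=4: π = [0.4286, 0.3333, 0.2381], E[r] = 0.5716, γ^t·E[r] = 0.234113, running G = 2.510738
t=5: π = [0.4286, 0.3333, 0.2381], E[r] = 0.5714, γ^t·E[r] = 0.187249, running G = 2.697986

G = 2.6980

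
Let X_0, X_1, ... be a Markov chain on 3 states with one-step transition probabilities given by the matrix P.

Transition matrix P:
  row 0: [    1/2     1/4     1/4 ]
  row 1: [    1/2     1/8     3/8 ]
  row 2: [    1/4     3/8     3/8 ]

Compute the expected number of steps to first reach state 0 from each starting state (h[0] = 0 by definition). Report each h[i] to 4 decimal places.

h = [0.0000, 2.4615, 3.0769]

First-step conditioning: h[0] = 0; for i ≠ 0, h[i] = 1 + Σ_k P[i][k]·h[k].
  h[1] = 1 + 1/8·h[1] + 3/8·h[2]
  h[2] = 1 + 3/8·h[1] + 3/8·h[2]
Solving the 2×2 linear system over states ≠ 0 gives exactly h = [0, 32/13, 40/13] (h[0] = 0 is the target).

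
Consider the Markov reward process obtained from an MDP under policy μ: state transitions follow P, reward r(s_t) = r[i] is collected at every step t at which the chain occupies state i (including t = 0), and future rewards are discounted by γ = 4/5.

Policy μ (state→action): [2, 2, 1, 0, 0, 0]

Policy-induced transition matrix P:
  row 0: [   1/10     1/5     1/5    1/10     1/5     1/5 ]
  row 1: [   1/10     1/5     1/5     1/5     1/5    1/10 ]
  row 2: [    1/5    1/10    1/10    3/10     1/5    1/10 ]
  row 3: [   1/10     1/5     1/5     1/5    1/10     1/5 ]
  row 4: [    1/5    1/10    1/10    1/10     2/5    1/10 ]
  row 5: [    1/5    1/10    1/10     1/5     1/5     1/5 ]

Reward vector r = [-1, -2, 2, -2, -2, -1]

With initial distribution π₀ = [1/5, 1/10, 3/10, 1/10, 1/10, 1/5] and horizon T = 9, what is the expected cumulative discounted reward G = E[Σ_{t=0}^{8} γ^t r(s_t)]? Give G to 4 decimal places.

G = -4.1024

t=0: π = [0.2000, 0.1000, 0.3000, 0.1000, 0.1000, 0.2000], E[r] = -0.4000, γ^t·E[r] = -0.400000, running G = -0.400000
t=1: π = [0.1600, 0.1400, 0.1400, 0.2000, 0.2100, 0.1500], E[r] = -1.1300, γ^t·E[r] = -0.904000, running G = -1.304000
t=2: π = [0.1500, 0.1500, 0.1500, 0.1770, 0.2220, 0.1510], E[r] = -1.0990, γ^t·E[r] = -0.703360, running G = -2.007360
t=3: π = [0.1523, 0.1477, 0.1477, 0.1778, 0.2267, 0.1478], E[r] = -1.1091, γ^t·E[r] = -0.567859, running G = -2.575219
t=4: π = [0.1522, 0.1478, 0.1478, 0.1769, 0.2276, 0.1478], E[r] = -1.1089, γ^t·E[r] = -0.454193, running G = -3.029412
t=5: π = [0.1523, 0.1477, 0.1477, 0.1768, 0.2278, 0.1477], E[r] = -1.1093, γ^t·E[r] = -0.363479, running G = -3.392892
t=6: π = [0.1523, 0.1477, 0.1477, 0.1768, 0.2279, 0.1477], E[r] = -1.1093, γ^t·E[r] = -0.290791, running G = -3.683683
t=7: π = [0.1523, 0.1477, 0.1477, 0.1767, 0.2279, 0.1477], E[r] = -1.1093, γ^t·E[r] = -0.232637, running G = -3.916319
t=8: π = [0.1523, 0.1477, 0.1477, 0.1767, 0.2279, 0.1477], E[r] = -1.1093, γ^t·E[r] = -0.186110, running G = -4.102429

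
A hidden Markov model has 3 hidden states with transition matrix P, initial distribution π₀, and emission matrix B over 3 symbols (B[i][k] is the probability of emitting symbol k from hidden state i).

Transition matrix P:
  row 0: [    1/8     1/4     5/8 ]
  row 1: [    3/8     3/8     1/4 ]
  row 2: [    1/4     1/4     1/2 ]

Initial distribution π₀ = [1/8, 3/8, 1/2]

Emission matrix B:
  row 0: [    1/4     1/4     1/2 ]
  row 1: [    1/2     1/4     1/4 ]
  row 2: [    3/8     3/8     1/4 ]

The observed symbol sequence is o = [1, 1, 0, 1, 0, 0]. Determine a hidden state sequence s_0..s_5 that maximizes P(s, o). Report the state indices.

t=0: δ = [3.125e-02, 9.375e-02, 1.875e-01]  (obs o_0=1)
t=1: δ = [1.172e-02, 1.172e-02, 3.516e-02]  ψ = [2, 2, 2]  (obs o_1=1)
t=2: δ = [2.197e-03, 4.395e-03, 6.592e-03]  ψ = [2, 2, 2]  (obs o_2=0)
t=3: δ = [4.120e-04, 4.120e-04, 1.236e-03]  ψ = [1, 1, 2]  (obs o_3=1)
t=4: δ = [7.725e-05, 1.545e-04, 2.317e-04]  ψ = [2, 2, 2]  (obs o_4=0)
t=5: δ = [1.448e-05, 2.897e-05, 4.345e-05]  ψ = [1, 1, 2]  (obs o_5=0)
backtrack: best end state = 2; path = [2, 2, 2, 2, 2, 2]

path = [2, 2, 2, 2, 2, 2]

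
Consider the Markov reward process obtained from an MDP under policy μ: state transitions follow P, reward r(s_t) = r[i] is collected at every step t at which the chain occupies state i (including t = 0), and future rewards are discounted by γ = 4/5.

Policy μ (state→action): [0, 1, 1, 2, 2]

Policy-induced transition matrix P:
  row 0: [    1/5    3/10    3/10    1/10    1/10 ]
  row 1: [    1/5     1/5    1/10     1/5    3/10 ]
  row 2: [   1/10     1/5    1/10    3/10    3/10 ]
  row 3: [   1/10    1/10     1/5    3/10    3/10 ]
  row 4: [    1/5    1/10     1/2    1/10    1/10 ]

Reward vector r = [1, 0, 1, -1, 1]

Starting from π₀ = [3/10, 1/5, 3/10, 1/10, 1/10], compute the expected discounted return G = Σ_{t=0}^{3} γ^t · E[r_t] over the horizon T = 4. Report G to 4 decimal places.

t=0: π = [0.3000, 0.2000, 0.3000, 0.1000, 0.1000], E[r] = 0.6000, γ^t·E[r] = 0.600000, running G = 0.600000
t=1: π = [0.1600, 0.2100, 0.2100, 0.2000, 0.2200], E[r] = 0.3900, γ^t·E[r] = 0.312000, running G = 0.912000
t=2: π = [0.1590, 0.1740, 0.2400, 0.2030, 0.2240], E[r] = 0.4200, γ^t·E[r] = 0.268800, running G = 1.180800
t=3: π = [0.1557, 0.1732, 0.2417, 0.2060, 0.2234], E[r] = 0.4148, γ^t·E[r] = 0.212378, running G = 1.393178

G = 1.3932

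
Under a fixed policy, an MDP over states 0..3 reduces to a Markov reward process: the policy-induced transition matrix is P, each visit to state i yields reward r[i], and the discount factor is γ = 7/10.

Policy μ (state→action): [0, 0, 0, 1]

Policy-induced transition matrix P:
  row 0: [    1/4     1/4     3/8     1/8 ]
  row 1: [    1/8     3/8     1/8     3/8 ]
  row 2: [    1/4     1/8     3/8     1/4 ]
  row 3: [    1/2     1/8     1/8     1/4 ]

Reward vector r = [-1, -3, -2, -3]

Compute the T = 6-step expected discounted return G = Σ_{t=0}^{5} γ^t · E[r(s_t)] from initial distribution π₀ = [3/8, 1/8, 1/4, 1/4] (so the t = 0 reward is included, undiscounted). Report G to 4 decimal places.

t=0: π = [0.3750, 0.1250, 0.2500, 0.2500], E[r] = -2.0000, γ^t·E[r] = -2.000000, running G = -2.000000
t=1: π = [0.2969, 0.2031, 0.2813, 0.2188], E[r] = -2.1250, γ^t·E[r] = -1.487500, running G = -3.487500
t=2: π = [0.2793, 0.2129, 0.2695, 0.2383], E[r] = -2.1719, γ^t·E[r] = -1.064219, running G = -4.551719
t=3: π = [0.2830, 0.2131, 0.2622, 0.2417], E[r] = -2.1719, γ^t·E[r] = -0.744953, running G = -5.296672
t=4: π = [0.2838, 0.2137, 0.2613, 0.2413], E[r] = -2.1711, γ^t·E[r] = -0.521291, running G = -5.817963
t=5: π = [0.2836, 0.2139, 0.2613, 0.2412], E[r] = -2.1715, γ^t·E[r] = -0.364965, running G = -6.182929

G = -6.1829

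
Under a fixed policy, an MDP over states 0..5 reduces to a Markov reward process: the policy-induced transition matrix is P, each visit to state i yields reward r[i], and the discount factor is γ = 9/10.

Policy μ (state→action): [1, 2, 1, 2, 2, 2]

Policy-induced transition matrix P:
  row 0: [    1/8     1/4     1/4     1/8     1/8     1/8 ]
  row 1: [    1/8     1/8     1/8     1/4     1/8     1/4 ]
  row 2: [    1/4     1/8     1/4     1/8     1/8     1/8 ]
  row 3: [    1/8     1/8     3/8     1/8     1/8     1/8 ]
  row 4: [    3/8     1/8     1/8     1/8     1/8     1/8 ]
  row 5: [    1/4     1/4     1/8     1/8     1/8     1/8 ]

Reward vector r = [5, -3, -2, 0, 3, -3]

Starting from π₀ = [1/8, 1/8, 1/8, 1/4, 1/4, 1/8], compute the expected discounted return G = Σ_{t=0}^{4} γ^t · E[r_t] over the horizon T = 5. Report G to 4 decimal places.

G = 0.5232

t=0: π = [0.1250, 0.1250, 0.1250, 0.2500, 0.2500, 0.1250], E[r] = 0.3750, γ^t·E[r] = 0.375000, running G = 0.375000
t=1: π = [0.2188, 0.1563, 0.2188, 0.1406, 0.1250, 0.1406], E[r] = 0.1406, γ^t·E[r] = 0.126563, running G = 0.501563
t=2: π = [0.2012, 0.1699, 0.2148, 0.1445, 0.1250, 0.1445], E[r] = 0.0078, γ^t·E[r] = 0.006328, running G = 0.507891
t=3: π = [0.2012, 0.1682, 0.2131, 0.1462, 0.1250, 0.1462], E[r] = 0.0112, γ^t·E[r] = 0.008187, running G = 0.516078
t=4: π = [0.2012, 0.1684, 0.2133, 0.1460, 0.1250, 0.1460], E[r] = 0.0108, γ^t·E[r] = 0.007088, running G = 0.523166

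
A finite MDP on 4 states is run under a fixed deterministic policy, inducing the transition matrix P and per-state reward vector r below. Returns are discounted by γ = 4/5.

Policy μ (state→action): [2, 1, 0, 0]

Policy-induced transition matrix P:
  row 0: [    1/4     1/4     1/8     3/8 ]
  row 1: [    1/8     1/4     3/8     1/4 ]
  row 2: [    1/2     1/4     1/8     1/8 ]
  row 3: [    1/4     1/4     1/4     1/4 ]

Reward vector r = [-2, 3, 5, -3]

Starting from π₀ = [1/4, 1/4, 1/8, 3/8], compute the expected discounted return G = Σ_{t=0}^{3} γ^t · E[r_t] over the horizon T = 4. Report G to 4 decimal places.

t=0: π = [0.2500, 0.2500, 0.1250, 0.3750], E[r] = -0.2500, γ^t·E[r] = -0.250000, running G = -0.250000
t=1: π = [0.2500, 0.2500, 0.2344, 0.2656], E[r] = 0.6250, γ^t·E[r] = 0.500000, running G = 0.250000
t=2: π = [0.2773, 0.2500, 0.2207, 0.2520], E[r] = 0.5430, γ^t·E[r] = 0.347500, running G = 0.597500
t=3: π = [0.2739, 0.2500, 0.2190, 0.2571], E[r] = 0.5259, γ^t·E[r] = 0.269250, running G = 0.866750

G = 0.8668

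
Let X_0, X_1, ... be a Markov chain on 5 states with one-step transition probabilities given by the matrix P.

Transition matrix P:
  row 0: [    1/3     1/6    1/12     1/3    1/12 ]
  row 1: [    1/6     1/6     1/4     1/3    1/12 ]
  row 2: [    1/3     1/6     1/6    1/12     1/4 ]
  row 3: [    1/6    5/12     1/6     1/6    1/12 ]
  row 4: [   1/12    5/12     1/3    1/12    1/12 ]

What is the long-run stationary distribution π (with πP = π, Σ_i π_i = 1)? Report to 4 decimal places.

π = [0.2261, 0.2506, 0.1878, 0.2209, 0.1146]

Balance equations π_j = Σ_i π_i·P[i][j]:
  π_0 = 1/3·π_0 + 1/6·π_1 + 1/3·π_2 + 1/6·π_3 + 1/12·π_4
  π_1 = 1/6·π_0 + 1/6·π_1 + 1/6·π_2 + 5/12·π_3 + 5/12·π_4
  π_2 = 1/12·π_0 + 1/4·π_1 + 1/6·π_2 + 1/6·π_3 + 1/3·π_4
  π_3 = 1/3·π_0 + 1/3·π_1 + 1/12·π_2 + 1/6·π_3 + 1/12·π_4
  normalize: π_0 + π_1 + π_2 + π_3 + π_4 = 1
Solving the linear system gives exactly π = [4919/21756, 1817/7252, 681/3626, 801/3626, 1247/10878].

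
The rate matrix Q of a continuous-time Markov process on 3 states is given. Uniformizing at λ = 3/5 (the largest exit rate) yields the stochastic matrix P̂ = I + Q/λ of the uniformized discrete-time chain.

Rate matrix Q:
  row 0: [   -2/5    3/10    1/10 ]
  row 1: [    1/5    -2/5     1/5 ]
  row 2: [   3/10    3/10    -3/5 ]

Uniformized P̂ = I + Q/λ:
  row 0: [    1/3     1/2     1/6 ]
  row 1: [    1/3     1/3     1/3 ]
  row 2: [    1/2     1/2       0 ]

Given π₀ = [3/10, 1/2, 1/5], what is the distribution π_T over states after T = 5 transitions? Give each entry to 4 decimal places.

π = [0.3673, 0.4286, 0.2041]

t=0: π = [0.3000, 0.5000, 0.2000]
t=1: π = [0.3667, 0.4167, 0.2167]
t=2: π = [0.3694, 0.4306, 0.2000]
t=3: π = [0.3667, 0.4282, 0.2051]
t=4: π = [0.3675, 0.4286, 0.2039]
t=5: π = [0.3673, 0.4286, 0.2041]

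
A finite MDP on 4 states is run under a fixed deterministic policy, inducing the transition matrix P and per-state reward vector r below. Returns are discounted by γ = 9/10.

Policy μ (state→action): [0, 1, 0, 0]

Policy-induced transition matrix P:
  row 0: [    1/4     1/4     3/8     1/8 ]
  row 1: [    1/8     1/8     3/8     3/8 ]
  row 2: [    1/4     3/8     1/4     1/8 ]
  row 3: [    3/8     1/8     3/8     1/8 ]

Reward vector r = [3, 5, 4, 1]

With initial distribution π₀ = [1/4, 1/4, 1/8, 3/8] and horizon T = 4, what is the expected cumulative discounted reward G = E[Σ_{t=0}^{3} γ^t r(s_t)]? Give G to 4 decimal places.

t=0: π = [0.2500, 0.2500, 0.1250, 0.3750], E[r] = 2.8750, γ^t·E[r] = 2.875000, running G = 2.875000
t=1: π = [0.2656, 0.1875, 0.3594, 0.1875], E[r] = 3.3594, γ^t·E[r] = 3.023438, running G = 5.898438
t=2: π = [0.2500, 0.2480, 0.3301, 0.1719], E[r] = 3.4824, γ^t·E[r] = 2.820762, running G = 8.719199
t=3: π = [0.2405, 0.2388, 0.3337, 0.1870], E[r] = 3.4373, γ^t·E[r] = 2.505760, running G = 11.224959

G = 11.2250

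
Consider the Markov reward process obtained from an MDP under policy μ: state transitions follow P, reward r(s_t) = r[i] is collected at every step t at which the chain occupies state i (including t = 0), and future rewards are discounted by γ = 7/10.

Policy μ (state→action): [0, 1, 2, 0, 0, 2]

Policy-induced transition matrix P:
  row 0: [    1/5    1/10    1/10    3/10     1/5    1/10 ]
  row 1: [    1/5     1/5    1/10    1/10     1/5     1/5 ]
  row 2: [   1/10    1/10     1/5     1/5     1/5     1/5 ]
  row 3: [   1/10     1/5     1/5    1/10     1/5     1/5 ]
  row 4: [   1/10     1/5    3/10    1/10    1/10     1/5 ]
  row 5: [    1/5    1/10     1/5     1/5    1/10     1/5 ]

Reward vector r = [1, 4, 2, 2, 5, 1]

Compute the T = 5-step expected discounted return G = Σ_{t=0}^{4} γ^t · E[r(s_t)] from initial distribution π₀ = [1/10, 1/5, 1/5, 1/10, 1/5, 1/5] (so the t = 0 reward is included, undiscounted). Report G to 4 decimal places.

G = 7.0441

t=0: π = [0.1000, 0.2000, 0.2000, 0.1000, 0.2000, 0.2000], E[r] = 2.7000, γ^t·E[r] = 2.700000, running G = 2.700000
t=1: π = [0.1500, 0.1500, 0.1900, 0.1600, 0.1600, 0.1900], E[r] = 2.4400, γ^t·E[r] = 1.708000, running G = 4.408000
t=2: π = [0.1490, 0.1470, 0.1860, 0.1680, 0.1650, 0.1850], E[r] = 2.4550, γ^t·E[r] = 1.202950, running G = 5.610950
t=3: π = [0.1481, 0.1480, 0.1869, 0.1669, 0.1650, 0.1851], E[r] = 2.4578, γ^t·E[r] = 0.843025, running G = 6.453975
t=4: π = [0.1481, 0.1480, 0.1869, 0.1668, 0.1650, 0.1852], E[r] = 2.4576, γ^t·E[r] = 0.590079, running G = 7.044055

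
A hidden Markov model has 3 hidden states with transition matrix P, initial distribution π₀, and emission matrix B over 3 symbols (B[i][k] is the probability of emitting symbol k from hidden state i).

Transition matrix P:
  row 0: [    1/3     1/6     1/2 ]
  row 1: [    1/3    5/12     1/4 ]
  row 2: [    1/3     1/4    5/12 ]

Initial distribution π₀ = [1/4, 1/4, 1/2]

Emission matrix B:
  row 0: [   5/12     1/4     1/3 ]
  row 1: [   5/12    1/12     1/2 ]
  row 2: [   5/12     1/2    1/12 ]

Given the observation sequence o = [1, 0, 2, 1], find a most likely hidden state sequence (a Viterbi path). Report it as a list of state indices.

path = [2, 2, 0, 2]

t=0: δ = [6.250e-02, 2.083e-02, 2.500e-01]  (obs o_0=1)
t=1: δ = [3.472e-02, 2.604e-02, 4.340e-02]  ψ = [2, 2, 2]  (obs o_1=0)
t=2: δ = [4.823e-03, 5.425e-03, 1.507e-03]  ψ = [2, 1, 2]  (obs o_2=2)
t=3: δ = [4.521e-04, 1.884e-04, 1.206e-03]  ψ = [1, 1, 0]  (obs o_3=1)
backtrack: best end state = 2; path = [2, 2, 0, 2]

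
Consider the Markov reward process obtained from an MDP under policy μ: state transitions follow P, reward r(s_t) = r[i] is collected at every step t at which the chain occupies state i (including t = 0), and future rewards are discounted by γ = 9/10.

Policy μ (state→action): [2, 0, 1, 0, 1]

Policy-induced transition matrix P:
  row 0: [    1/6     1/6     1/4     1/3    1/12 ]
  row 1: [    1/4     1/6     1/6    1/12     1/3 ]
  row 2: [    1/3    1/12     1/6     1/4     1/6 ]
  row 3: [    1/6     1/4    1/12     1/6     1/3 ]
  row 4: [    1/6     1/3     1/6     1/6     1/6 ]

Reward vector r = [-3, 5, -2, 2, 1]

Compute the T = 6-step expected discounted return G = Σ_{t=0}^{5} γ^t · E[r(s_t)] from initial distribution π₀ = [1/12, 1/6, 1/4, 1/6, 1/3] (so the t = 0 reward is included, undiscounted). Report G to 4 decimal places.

t=0: π = [0.0833, 0.1667, 0.2500, 0.1667, 0.3333], E[r] = 0.7500, γ^t·E[r] = 0.750000, running G = 0.750000
t=1: π = [0.2222, 0.2153, 0.1597, 0.1875, 0.2153], E[r] = 0.6806, γ^t·E[r] = 0.612500, running G = 1.362500
t=2: π = [0.2112, 0.2049, 0.1696, 0.1991, 0.2153], E[r] = 0.6649, γ^t·E[r] = 0.538594, running G = 1.901094
t=3: π = [0.2120, 0.2050, 0.1677, 0.1989, 0.2164], E[r] = 0.6679, γ^t·E[r] = 0.486914, running G = 2.388008
t=4: π = [0.2117, 0.2053, 0.1678, 0.1989, 0.2163], E[r] = 0.6702, γ^t·E[r] = 0.439702, running G = 2.827710
t=5: π = [0.2117, 0.2053, 0.1677, 0.1988, 0.2164], E[r] = 0.6699, γ^t·E[r] = 0.395585, running G = 3.223295

G = 3.2233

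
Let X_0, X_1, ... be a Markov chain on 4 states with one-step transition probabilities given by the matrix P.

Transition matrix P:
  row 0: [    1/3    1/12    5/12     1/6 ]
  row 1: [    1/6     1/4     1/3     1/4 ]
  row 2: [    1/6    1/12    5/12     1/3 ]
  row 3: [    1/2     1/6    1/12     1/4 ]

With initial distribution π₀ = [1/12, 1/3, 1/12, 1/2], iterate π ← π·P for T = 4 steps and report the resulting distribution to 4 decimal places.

π = [0.2999, 0.1252, 0.3226, 0.2523]

t=0: π = [0.0833, 0.3333, 0.0833, 0.5000]
t=1: π = [0.3472, 0.1806, 0.2222, 0.2500]
t=2: π = [0.3079, 0.1343, 0.3183, 0.2396]
t=3: π = [0.2978, 0.1257, 0.3256, 0.2509]
t=4: π = [0.2999, 0.1252, 0.3226, 0.2523]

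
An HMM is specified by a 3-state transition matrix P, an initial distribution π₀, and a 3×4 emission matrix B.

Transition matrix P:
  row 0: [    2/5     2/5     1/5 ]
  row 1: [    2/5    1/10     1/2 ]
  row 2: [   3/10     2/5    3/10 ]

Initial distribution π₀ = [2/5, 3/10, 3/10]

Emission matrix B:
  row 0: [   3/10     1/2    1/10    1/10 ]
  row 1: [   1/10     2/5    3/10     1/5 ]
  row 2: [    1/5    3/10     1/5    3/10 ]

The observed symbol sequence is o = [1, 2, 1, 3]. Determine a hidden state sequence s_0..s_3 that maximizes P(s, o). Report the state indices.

t=0: δ = [2.000e-01, 1.200e-01, 9.000e-02]  (obs o_0=1)
t=1: δ = [8.000e-03, 2.400e-02, 1.200e-02]  ψ = [0, 0, 1]  (obs o_1=2)
t=2: δ = [4.800e-03, 1.920e-03, 3.600e-03]  ψ = [1, 2, 1]  (obs o_2=1)
t=3: δ = [1.920e-04, 3.840e-04, 3.240e-04]  ψ = [0, 0, 2]  (obs o_3=3)
backtrack: best end state = 1; path = [0, 1, 0, 1]

path = [0, 1, 0, 1]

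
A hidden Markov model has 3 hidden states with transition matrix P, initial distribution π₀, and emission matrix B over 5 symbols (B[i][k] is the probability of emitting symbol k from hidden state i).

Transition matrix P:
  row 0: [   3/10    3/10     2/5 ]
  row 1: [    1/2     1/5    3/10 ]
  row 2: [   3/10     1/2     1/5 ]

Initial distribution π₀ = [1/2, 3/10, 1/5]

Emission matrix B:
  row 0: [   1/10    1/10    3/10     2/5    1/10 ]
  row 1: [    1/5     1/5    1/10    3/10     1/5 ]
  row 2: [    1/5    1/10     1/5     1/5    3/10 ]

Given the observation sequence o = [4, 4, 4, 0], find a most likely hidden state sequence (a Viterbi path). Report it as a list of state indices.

path = [2, 1, 2, 1]

t=0: δ = [5.000e-02, 6.000e-02, 6.000e-02]  (obs o_0=4)
t=1: δ = [3.000e-03, 6.000e-03, 6.000e-03]  ψ = [1, 2, 0]  (obs o_1=4)
t=2: δ = [3.000e-04, 6.000e-04, 5.400e-04]  ψ = [1, 2, 1]  (obs o_2=4)
t=3: δ = [3.000e-05, 5.400e-05, 3.600e-05]  ψ = [1, 2, 1]  (obs o_3=0)
backtrack: best end state = 1; path = [2, 1, 2, 1]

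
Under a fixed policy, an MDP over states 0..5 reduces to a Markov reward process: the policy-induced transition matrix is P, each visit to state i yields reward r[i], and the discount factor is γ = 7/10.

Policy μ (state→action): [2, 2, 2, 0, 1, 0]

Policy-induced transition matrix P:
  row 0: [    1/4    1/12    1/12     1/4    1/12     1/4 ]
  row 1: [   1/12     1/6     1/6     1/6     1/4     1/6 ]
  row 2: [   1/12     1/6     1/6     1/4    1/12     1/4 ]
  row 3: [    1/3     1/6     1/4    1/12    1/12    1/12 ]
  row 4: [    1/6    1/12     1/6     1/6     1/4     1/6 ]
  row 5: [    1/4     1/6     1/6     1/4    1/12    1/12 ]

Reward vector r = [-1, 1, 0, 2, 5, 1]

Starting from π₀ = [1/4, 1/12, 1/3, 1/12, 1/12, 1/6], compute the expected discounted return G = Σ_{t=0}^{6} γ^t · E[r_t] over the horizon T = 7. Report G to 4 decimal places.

t=0: π = [0.2500, 0.0833, 0.3333, 0.0833, 0.0833, 0.1667], E[r] = 0.5833, γ^t·E[r] = 0.583333, running G = 0.583333
t=1: π = [0.1806, 0.1389, 0.1528, 0.2222, 0.1111, 0.1944], E[r] = 1.1528, γ^t·E[r] = 0.806944, running G = 1.390278
t=2: π = [0.2106, 0.1424, 0.1701, 0.1921, 0.1250, 0.1597], E[r] = 1.1007, γ^t·E[r] = 0.539340, running G = 1.929618
t=3: π = [0.2035, 0.1387, 0.1651, 0.1957, 0.1279, 0.1691], E[r] = 1.1351, γ^t·E[r] = 0.389349, running G = 2.318967
t=4: π = [0.2050, 0.1390, 0.1660, 0.1952, 0.1278, 0.1670], E[r] = 1.1302, γ^t·E[r] = 0.271357, running G = 2.590324
t=5: π = [0.2048, 0.1389, 0.1658, 0.1952, 0.1278, 0.1674], E[r] = 1.1311, γ^t·E[r] = 0.190097, running G = 2.780420
t=6: π = [0.2048, 0.1390, 0.1659, 0.1952, 0.1278, 0.1673], E[r] = 1.1309, γ^t·E[r] = 0.133046, running G = 2.913467

G = 2.9135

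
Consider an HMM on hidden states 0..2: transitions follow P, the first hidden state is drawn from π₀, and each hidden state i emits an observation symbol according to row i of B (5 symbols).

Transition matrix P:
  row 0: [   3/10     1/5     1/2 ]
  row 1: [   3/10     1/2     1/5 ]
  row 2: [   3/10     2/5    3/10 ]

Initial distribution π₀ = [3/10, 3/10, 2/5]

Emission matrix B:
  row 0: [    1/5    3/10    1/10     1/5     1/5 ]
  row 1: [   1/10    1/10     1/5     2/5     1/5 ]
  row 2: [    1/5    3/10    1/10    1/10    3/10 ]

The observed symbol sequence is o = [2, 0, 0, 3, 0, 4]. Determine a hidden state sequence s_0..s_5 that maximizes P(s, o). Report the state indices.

path = [1, 0, 2, 1, 0, 2]

t=0: δ = [3.000e-02, 6.000e-02, 4.000e-02]  (obs o_0=2)
t=1: δ = [3.600e-03, 3.000e-03, 3.000e-03]  ψ = [1, 1, 0]  (obs o_1=0)
t=2: δ = [2.160e-04, 1.500e-04, 3.600e-04]  ψ = [0, 1, 0]  (obs o_2=0)
t=3: δ = [2.160e-05, 5.760e-05, 1.080e-05]  ψ = [2, 2, 0]  (obs o_3=3)
t=4: δ = [3.456e-06, 2.880e-06, 2.304e-06]  ψ = [1, 1, 1]  (obs o_4=0)
t=5: δ = [2.074e-07, 2.880e-07, 5.184e-07]  ψ = [0, 1, 0]  (obs o_5=4)
backtrack: best end state = 2; path = [1, 0, 2, 1, 0, 2]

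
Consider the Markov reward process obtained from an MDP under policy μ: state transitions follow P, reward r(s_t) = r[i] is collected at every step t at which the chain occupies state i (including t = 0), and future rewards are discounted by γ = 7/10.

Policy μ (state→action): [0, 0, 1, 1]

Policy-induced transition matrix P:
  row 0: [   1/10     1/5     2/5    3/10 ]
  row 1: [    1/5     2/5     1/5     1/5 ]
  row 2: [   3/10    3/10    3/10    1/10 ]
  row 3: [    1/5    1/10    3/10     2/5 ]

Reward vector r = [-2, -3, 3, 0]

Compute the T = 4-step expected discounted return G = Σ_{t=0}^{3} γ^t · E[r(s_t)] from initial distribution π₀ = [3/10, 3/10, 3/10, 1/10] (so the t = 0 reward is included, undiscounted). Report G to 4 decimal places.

G = -1.1084

t=0: π = [0.3000, 0.3000, 0.3000, 0.1000], E[r] = -0.6000, γ^t·E[r] = -0.600000, running G = -0.600000
t=1: π = [0.2000, 0.2800, 0.3000, 0.2200], E[r] = -0.3400, γ^t·E[r] = -0.238000, running G = -0.838000
t=2: π = [0.2100, 0.2640, 0.2920, 0.2340], E[r] = -0.3360, γ^t·E[r] = -0.164640, running G = -1.002640
t=3: π = [0.2082, 0.2586, 0.2946, 0.2386], E[r] = -0.3084, γ^t·E[r] = -0.105781, running G = -1.108421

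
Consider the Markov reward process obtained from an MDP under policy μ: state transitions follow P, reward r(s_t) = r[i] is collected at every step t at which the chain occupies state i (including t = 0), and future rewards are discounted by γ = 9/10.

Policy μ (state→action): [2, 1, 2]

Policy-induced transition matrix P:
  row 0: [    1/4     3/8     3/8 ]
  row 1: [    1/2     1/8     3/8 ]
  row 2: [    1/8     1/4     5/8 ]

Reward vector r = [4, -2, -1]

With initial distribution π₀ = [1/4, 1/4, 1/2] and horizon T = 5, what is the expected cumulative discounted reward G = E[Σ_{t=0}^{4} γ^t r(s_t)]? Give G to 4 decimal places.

t=0: π = [0.2500, 0.2500, 0.5000], E[r] = 0.0000, γ^t·E[r] = 0.000000, running G = 0.000000
t=1: π = [0.2500, 0.2500, 0.5000], E[r] = 0.0000, γ^t·E[r] = 0.000000, running G = 0.000000
t=2: π = [0.2500, 0.2500, 0.5000], E[r] = 0.0000, γ^t·E[r] = 0.000000, running G = 0.000000
t=3: π = [0.2500, 0.2500, 0.5000], E[r] = 0.0000, γ^t·E[r] = 0.000000, running G = 0.000000
t=4: π = [0.2500, 0.2500, 0.5000], E[r] = 0.0000, γ^t·E[r] = 0.000000, running G = 0.000000

G = 0.0000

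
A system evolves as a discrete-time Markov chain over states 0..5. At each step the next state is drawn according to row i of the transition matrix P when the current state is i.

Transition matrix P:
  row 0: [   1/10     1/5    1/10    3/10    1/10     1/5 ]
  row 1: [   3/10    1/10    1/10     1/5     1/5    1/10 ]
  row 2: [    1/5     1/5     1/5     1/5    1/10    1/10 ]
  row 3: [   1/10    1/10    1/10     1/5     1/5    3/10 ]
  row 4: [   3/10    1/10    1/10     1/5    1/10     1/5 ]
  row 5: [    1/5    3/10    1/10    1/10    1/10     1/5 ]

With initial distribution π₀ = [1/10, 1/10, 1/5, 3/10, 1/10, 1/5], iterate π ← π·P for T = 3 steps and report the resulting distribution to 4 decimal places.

t=0: π = [0.1000, 0.1000, 0.2000, 0.3000, 0.1000, 0.2000]
t=1: π = [0.1800, 0.1700, 0.1200, 0.1900, 0.1400, 0.2000]
t=2: π = [0.1940, 0.1700, 0.1120, 0.1980, 0.1360, 0.1900]
t=3: π = [0.1914, 0.1686, 0.1112, 0.2004, 0.1368, 0.1916]

π = [0.1914, 0.1686, 0.1112, 0.2004, 0.1368, 0.1916]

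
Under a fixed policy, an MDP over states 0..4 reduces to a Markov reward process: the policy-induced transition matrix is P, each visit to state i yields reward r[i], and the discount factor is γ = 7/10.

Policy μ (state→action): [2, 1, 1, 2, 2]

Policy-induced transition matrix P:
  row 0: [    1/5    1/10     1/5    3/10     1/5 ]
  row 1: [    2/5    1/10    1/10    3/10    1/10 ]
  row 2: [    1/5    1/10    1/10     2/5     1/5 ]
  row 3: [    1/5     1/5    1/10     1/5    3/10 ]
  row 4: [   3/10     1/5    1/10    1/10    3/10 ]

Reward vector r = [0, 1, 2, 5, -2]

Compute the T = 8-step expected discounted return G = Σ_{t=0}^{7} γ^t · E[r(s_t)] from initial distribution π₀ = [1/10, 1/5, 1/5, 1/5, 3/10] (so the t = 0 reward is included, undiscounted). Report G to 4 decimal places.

G = 3.4231

t=0: π = [0.1000, 0.2000, 0.2000, 0.2000, 0.3000], E[r] = 1.0000, γ^t·E[r] = 1.000000, running G = 1.000000
t=1: π = [0.2700, 0.1500, 0.1100, 0.2400, 0.2300], E[r] = 1.1100, γ^t·E[r] = 0.777000, running G = 1.777000
t=2: π = [0.2530, 0.1470, 0.1270, 0.2410, 0.2320], E[r] = 1.1420, γ^t·E[r] = 0.559580, running G = 2.336580
t=3: π = [0.2526, 0.1473, 0.1253, 0.2422, 0.2326], E[r] = 1.1437, γ^t·E[r] = 0.392289, running G = 2.728869
t=4: π = [0.2527, 0.1475, 0.1253, 0.2418, 0.2328], E[r] = 1.1415, γ^t·E[r] = 0.274062, running G = 3.002931
t=5: π = [0.2528, 0.1475, 0.1253, 0.2418, 0.2327], E[r] = 1.1416, γ^t·E[r] = 0.191864, running G = 3.194795
t=6: π = [0.2528, 0.1475, 0.1253, 0.2418, 0.2327], E[r] = 1.1416, γ^t·E[r] = 0.134311, running G = 3.329106
t=7: π = [0.2528, 0.1475, 0.1253, 0.2418, 0.2327], E[r] = 1.1416, γ^t·E[r] = 0.094017, running G = 3.423124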